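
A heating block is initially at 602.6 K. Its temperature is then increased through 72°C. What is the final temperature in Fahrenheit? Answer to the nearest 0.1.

754.6°F

Initial temperature in Celsius: 602.6 - 273.15 = 329.4500°C.
Final Celsius temperature: 329.4500 + 72.0000 = 401.4500°C.
In Fahrenheit: 401.4500 × 1.8 + 32 = 754.6°F.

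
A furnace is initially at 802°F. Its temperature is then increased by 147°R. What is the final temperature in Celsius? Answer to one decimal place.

Initial temperature in Celsius: (802 - 32) × 5/9 = 427.7778°C.
The 147°R change is an interval, so only the factor 5/9 applies: +147 × 5/9 = +81.6667°C.
Final Celsius temperature: 427.7778 + 81.6667 = 509.4444°C.

509.4°C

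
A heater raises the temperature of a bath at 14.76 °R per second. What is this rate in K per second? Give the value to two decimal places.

8.20 K/second

Since only a temperature interval is involved, the additive offset between the scales drops out.
A change of 1°R is a change of 5/9 K, so 14.76 × 5/9 = 8.20.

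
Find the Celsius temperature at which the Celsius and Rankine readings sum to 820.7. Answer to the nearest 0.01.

Let C be the Celsius reading. The Rankine reading is R = 1.8·C + 491.67.
Require C + R = 820.7: (2.8)·C + 491.67 = 820.7.
C = (820.7 - 491.67) / (2.8) = 117.51.

117.51°C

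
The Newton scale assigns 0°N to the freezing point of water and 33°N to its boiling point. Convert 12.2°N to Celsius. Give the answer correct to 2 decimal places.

Linear interpolation between the fixed points: C = (12.2 - 0) × 100 / (33 - 0) = 36.9697°C.

36.97°C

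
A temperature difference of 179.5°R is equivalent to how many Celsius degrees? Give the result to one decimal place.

99.7°C

Only the scale ratio 5/9 matters for a change in temperature.
179.5 × 5/9 = 99.7.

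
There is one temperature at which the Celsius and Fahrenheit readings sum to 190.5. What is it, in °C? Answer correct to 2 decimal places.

56.61°C

Let C be the Celsius reading. The Fahrenheit reading is F = 1.8·C + 32.
Require C + F = 190.5: (2.8)·C + 32 = 190.5.
C = (190.5 - 32) / (2.8) = 56.61.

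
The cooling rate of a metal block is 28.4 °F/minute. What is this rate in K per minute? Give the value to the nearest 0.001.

15.778 K/minute

Since only a temperature interval is involved, the additive offset between the scales drops out.
A change of 1°F is a change of 5/9 K, so 28.4 × 5/9 = 15.778.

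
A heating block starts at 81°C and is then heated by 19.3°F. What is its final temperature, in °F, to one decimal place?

197.1°F

The 19.3°F change is an interval, so only the factor 5/9 applies: +19.3 × 5/9 = +10.7222°C.
Final Celsius temperature: 81.0000 + 10.7222 = 91.7222°C.
In Fahrenheit: 91.7222 × 1.8 + 32 = 197.1°F.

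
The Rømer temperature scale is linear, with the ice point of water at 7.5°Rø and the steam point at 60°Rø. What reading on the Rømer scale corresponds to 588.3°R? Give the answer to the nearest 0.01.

35.68°Rø

First in Celsius: (588.3 - 491.67) × 5/9 = 53.6833°C.
Linearly onto the Rømer scale: 7.5 + (53.6833 / 100) × (60 - 7.5) = 35.68°Rø.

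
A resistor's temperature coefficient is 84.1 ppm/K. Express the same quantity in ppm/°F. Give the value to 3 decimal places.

The quantity depends on a temperature interval, so only the ratio of degree sizes applies; the offset between the scales is irrelevant.
A change of 1°F is a change of 5/9 K, so per °F the value is 84.1 × 5/9 = 46.722.

46.722 ppm/°F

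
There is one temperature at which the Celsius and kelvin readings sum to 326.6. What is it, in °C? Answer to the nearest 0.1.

Let C be the Celsius reading. The kelvin reading is K = 1·C + 273.15.
Require C + K = 326.6: (2)·C + 273.15 = 326.6.
C = (326.6 - 273.15) / (2) = 26.7.

26.7°C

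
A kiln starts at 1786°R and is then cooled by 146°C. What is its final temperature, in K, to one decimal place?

846.2 K

Initial temperature in Celsius: (1786 - 491.67) × 5/9 = 719.0722°C.
Final Celsius temperature: 719.0722 - 146.0000 = 573.0722°C.
In kelvin: 573.0722 + 273.15 = 846.2 K.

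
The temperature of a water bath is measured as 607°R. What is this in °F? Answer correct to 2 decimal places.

In Celsius: (607 - 491.67) × 5/9 = 64.0722°C.
In Fahrenheit: 64.0722 × 1.8 + 32 = 147.33°F.

147.33°F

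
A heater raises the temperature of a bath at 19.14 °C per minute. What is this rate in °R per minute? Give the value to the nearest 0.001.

34.452 °R/minute

Since only a temperature interval is involved, the additive offset between the scales drops out.
A change of 1°C is a change of 1.8°R, so 19.14 × 1.8 = 34.452.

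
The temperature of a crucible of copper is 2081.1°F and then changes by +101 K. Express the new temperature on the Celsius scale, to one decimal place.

1239.4°C

Initial temperature in Celsius: (2081.1 - 32) × 5/9 = 1138.3889°C.
The 101 K change is an interval; Kelvin and Celsius degrees are the same size, so ΔC = +101°C.
Final Celsius temperature: 1138.3889 + 101.0000 = 1239.3889°C.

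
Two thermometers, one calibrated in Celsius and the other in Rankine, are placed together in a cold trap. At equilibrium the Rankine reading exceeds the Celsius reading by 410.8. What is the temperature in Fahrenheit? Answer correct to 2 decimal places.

-149.96°F

Let x be the Celsius reading; then the Rankine reading is 1.8·x + 491.67.
(1.8·x + 491.67) - x = 410.8  ⇒  (0.8)·x = -80.87  ⇒  x = -101.0875°C.
In Fahrenheit: -101.0875 × 1.8 + 32 = -149.96°F.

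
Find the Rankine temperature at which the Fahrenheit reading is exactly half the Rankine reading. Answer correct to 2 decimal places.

Let R be the Rankine reading. The Fahrenheit reading is F = 1·R - 459.67.
Require F = 0.5·R: 1·R - 459.67 = 0.5·R.
(0.5)·R = 459.67  ⇒  R = 919.34.

919.34°R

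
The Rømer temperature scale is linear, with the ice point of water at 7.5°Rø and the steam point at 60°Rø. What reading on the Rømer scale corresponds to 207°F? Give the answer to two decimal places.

58.54°Rø

First in Celsius: (207 - 32) × 5/9 = 97.2222°C.
Linearly onto the Rømer scale: 7.5 + (97.2222 / 100) × (60 - 7.5) = 58.54°Rø.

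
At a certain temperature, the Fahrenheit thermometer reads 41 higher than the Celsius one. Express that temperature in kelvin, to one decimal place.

Let x be the Celsius reading; then the Fahrenheit reading is 1.8·x + 32.
(1.8·x + 32) - x = 41  ⇒  (0.8)·x = 9  ⇒  x = 11.2500°C.
In kelvin: 11.2500 + 273.15 = 284.4 K.

284.4 K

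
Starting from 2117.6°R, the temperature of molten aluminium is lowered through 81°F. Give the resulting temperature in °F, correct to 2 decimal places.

Initial temperature in Celsius: (2117.6 - 491.67) × 5/9 = 903.2944°C.
The 81°F change is an interval, so only the factor 5/9 applies: -81 × 5/9 = -45.0000°C.
Final Celsius temperature: 903.2944 - 45.0000 = 858.2944°C.
In Fahrenheit: 858.2944 × 1.8 + 32 = 1576.93°F.

1576.93°F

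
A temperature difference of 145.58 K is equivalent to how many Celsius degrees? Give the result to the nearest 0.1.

Kelvin and Celsius degrees are the same size, so the interval is unchanged: 145.6.

145.6°C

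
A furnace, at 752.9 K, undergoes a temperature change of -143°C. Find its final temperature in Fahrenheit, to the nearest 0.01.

Initial temperature in Celsius: 752.9 - 273.15 = 479.7500°C.
Final Celsius temperature: 479.7500 - 143.0000 = 336.7500°C.
In Fahrenheit: 336.7500 × 1.8 + 32 = 638.15°F.

638.15°F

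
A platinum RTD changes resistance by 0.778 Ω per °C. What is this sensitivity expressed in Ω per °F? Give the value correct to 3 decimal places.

0.432 Ω per °F

The quantity depends on a temperature interval, so only the ratio of degree sizes applies; the offset between the scales is irrelevant.
A change of 1°F is a change of 5/9°C, so per °F the value is 0.778 × 5/9 = 0.432.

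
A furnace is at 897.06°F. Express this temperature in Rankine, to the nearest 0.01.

In Celsius: (897.06 - 32) × 5/9 = 480.5889°C.
In Rankine: 480.5889 × 1.8 + 491.67 = 1356.73°R.

1356.73°R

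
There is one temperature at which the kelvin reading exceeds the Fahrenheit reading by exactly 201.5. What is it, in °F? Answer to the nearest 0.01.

Let F be the Fahrenheit reading. The kelvin reading is K = 5/9·F + 255.372.
Require K - F = 201.5: (-4/9)·F + 255.372 = 201.5.
F = (201.5 - 255.372) / (-4/9) = 121.21.

121.21°F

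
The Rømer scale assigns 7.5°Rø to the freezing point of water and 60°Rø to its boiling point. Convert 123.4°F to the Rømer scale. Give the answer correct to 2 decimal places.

34.16°Rø

First in Celsius: (123.4 - 32) × 5/9 = 50.7778°C.
Linearly onto the Rømer scale: 7.5 + (50.7778 / 100) × (60 - 7.5) = 34.16°Rø.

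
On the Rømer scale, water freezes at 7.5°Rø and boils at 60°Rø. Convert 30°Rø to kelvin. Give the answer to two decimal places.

Linear interpolation between the fixed points: C = (30 - 7.5) × 100 / (60 - 7.5) = 42.8571°C.
Then 42.8571 + 273.15 = 316.01 K.

316.01 K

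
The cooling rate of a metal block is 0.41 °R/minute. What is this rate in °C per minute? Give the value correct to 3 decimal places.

Since only a temperature interval is involved, the additive offset between the scales drops out.
A change of 1°R is a change of 5/9°C, so 0.41 × 5/9 = 0.228.

0.228 °C/minute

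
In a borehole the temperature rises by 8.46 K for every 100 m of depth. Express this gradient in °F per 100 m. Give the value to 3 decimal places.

15.228 °F/100 m

The quantity depends on a temperature interval, so only the ratio of degree sizes applies; the offset between the scales is irrelevant.
A change of 1 K is a change of 1.8°F, so 8.46 × 1.8 = 15.228.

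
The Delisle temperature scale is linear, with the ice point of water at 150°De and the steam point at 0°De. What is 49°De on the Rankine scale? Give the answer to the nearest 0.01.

612.87°R

Linear interpolation between the fixed points: C = (49 - 150) × 100 / (0 - 150) = 67.3333°C.
Then 67.3333 × 1.8 + 491.67 = 612.87°R.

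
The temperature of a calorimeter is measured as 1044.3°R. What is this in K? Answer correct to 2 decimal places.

In Celsius: (1044.3 - 491.67) × 5/9 = 307.0167°C.
In kelvin: 307.0167 + 273.15 = 580.17 K.

580.17 K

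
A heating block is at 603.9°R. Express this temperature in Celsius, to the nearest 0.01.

In Celsius: (603.9 - 491.67) × 5/9 = 62.3500°C.

62.35°C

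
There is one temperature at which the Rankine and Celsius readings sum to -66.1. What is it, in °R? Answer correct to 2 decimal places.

Let R be the Rankine reading. The Celsius reading is C = 5/9·R - 273.15.
Require R + C = -66.1: (14/9)·R - 273.15 = -66.1.
R = (-66.1 + 273.15) / (14/9) = 133.10.

133.10°R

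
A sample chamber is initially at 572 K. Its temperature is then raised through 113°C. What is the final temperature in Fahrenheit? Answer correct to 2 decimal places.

773.33°F

Initial temperature in Celsius: 572 - 273.15 = 298.8500°C.
Final Celsius temperature: 298.8500 + 113.0000 = 411.8500°C.
In Fahrenheit: 411.8500 × 1.8 + 32 = 773.33°F.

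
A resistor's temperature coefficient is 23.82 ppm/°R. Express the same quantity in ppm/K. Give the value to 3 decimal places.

Since only a temperature interval is involved, the additive offset between the scales drops out.
A change of 1 K is a change of 1.8°R, so per K the value is 23.82 × 1.8 = 42.876.

42.876 ppm/K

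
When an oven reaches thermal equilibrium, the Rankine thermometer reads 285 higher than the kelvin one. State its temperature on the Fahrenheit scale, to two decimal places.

181.58°F

Let x be the kelvin reading; then the Rankine reading is 1.8·x.
(1.8·x) - x = 285  ⇒  (0.8)·x = 285  ⇒  x = 356.2500 K.
In Celsius: 356.25 - 273.15 = 83.1000°C.
In Fahrenheit: 83.1000 × 1.8 + 32 = 181.58°F.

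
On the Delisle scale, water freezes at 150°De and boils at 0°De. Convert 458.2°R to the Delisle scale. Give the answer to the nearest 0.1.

First in Celsius: (458.2 - 491.67) × 5/9 = -18.5944°C.
Linearly onto the Delisle scale: 150 + (-18.5944 / 100) × (0 - 150) = 177.9°De.

177.9°De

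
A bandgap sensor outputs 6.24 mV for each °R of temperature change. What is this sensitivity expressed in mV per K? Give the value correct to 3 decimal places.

11.232 mV per K

Since only a temperature interval is involved, the additive offset between the scales drops out.
A change of 1 K is a change of 1.8°R, so per K the value is 6.24 × 1.8 = 11.232.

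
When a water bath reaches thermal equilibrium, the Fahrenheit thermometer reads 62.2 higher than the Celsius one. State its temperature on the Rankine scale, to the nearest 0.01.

559.62°R

Let x be the Celsius reading; then the Fahrenheit reading is 1.8·x + 32.
(1.8·x + 32) - x = 62.2  ⇒  (0.8)·x = 30.2  ⇒  x = 37.7500°C.
In Rankine: 37.7500 × 1.8 + 491.67 = 559.62°R.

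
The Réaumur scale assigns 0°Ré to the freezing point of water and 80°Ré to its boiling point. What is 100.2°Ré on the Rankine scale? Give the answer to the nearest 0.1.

717.1°R

Linear interpolation between the fixed points: C = (100.2 - 0) × 100 / (80 - 0) = 125.2500°C.
Then 125.2500 × 1.8 + 491.67 = 717.1°R.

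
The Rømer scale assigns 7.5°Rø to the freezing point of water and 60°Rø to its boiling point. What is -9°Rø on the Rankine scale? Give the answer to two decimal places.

435.10°R

Linear interpolation between the fixed points: C = (-9 - 7.5) × 100 / (60 - 7.5) = -31.4286°C.
Then -31.4286 × 1.8 + 491.67 = 435.10°R.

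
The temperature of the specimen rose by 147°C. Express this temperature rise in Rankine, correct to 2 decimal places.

For a temperature interval the offset drops out; only the factor 1.8 applies.
147 × 1.8 = 264.60.

264.60°R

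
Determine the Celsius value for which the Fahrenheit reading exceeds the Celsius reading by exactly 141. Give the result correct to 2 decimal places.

136.25°C

Let C be the Celsius reading. The Fahrenheit reading is F = 1.8·C + 32.
Require F - C = 141: (0.8)·C + 32 = 141.
C = (141 - 32) / (0.8) = 136.25.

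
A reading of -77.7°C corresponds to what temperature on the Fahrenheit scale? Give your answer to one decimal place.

In Fahrenheit: -77.7000 × 1.8 + 32 = -107.9°F.

-107.9°F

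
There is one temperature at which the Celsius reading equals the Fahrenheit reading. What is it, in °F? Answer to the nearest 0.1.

-40.0°F

Let F be the Fahrenheit reading. The Celsius reading is C = 5/9·F - 17.7778.
Set C = F: 5/9·F - 17.7778 = F.
(-4/9)·F = 17.7778  ⇒  F = -40.0.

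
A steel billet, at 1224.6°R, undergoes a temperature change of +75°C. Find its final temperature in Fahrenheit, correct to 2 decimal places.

Initial temperature in Celsius: (1224.6 - 491.67) × 5/9 = 407.1833°C.
Final Celsius temperature: 407.1833 + 75.0000 = 482.1833°C.
In Fahrenheit: 482.1833 × 1.8 + 32 = 899.93°F.

899.93°F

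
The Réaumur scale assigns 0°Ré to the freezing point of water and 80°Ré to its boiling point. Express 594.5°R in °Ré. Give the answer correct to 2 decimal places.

First in Celsius: (594.5 - 491.67) × 5/9 = 57.1278°C.
Linearly onto the Réaumur scale: 0 + (57.1278 / 100) × (80 - 0) = 45.70°Ré.

45.70°Ré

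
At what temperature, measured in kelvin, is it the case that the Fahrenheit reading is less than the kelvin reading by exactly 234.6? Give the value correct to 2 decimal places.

Let K be the kelvin reading. The Fahrenheit reading is F = 1.8·K - 459.67.
Require F - K = -234.6: (0.8)·K - 459.67 = -234.6.
K = (-234.6 + 459.67) / (0.8) = 281.34.

281.34 K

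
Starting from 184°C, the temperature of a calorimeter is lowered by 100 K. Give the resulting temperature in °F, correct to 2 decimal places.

183.20°F

The 100 K change is an interval; Kelvin and Celsius degrees are the same size, so ΔC = -100°C.
Final Celsius temperature: 184.0000 - 100.0000 = 84.0000°C.
In Fahrenheit: 84.0000 × 1.8 + 32 = 183.20°F.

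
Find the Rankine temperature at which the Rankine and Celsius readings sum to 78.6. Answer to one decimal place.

Let R be the Rankine reading. The Celsius reading is C = 5/9·R - 273.15.
Require R + C = 78.6: (14/9)·R - 273.15 = 78.6.
R = (78.6 + 273.15) / (14/9) = 226.1.

226.1°R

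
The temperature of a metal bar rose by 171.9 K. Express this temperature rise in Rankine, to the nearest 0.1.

309.4°R

An interval of 1 K corresponds to 1.8°R.
171.9 × 1.8 = 309.4.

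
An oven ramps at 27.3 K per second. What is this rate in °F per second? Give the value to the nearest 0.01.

49.14 °F/second

Since only a temperature interval is involved, the additive offset between the scales drops out.
A change of 1 K is a change of 1.8°F, so 27.3 × 1.8 = 49.14.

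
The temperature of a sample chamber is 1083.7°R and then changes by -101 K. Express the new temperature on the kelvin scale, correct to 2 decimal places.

501.06 K

Initial temperature in Celsius: (1083.7 - 491.67) × 5/9 = 328.9056°C.
The 101 K change is an interval; Kelvin and Celsius degrees are the same size, so ΔC = -101°C.
Final Celsius temperature: 328.9056 - 101.0000 = 227.9056°C.
In kelvin: 227.9056 + 273.15 = 501.06 K.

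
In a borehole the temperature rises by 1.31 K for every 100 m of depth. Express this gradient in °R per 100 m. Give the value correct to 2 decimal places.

Since only a temperature interval is involved, the additive offset between the scales drops out.
A change of 1 K is a change of 1.8°R, so 1.31 × 1.8 = 2.36.

2.36 °R/100 m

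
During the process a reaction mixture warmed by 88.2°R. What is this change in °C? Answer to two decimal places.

49.00°C

For a temperature interval the offset drops out; only the factor 5/9 applies.
88.2 × 5/9 = 49.00.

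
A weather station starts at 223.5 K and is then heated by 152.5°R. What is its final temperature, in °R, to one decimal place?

554.8°R

Initial temperature in Celsius: 223.5 - 273.15 = -49.6500°C.
The 152.5°R change is an interval, so only the factor 5/9 applies: +152.5 × 5/9 = +84.7222°C.
Final Celsius temperature: -49.6500 + 84.7222 = 35.0722°C.
In Rankine: 35.0722 × 1.8 + 491.67 = 554.8°R.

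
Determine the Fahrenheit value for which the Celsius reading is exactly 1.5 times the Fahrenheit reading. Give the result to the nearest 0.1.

Let F be the Fahrenheit reading. The Celsius reading is C = 5/9·F - 17.7778.
Require C = 1.5·F: 5/9·F - 17.7778 = 1.5·F.
(-17/18)·F = 17.7778  ⇒  F = -18.8.

-18.8°F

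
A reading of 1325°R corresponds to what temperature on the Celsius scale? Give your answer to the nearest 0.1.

463.0°C

In Celsius: (1325 - 491.67) × 5/9 = 462.9611°C.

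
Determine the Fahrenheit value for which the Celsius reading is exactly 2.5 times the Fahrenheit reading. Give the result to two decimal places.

-9.14°F

Let F be the Fahrenheit reading. The Celsius reading is C = 5/9·F - 17.7778.
Require C = 2.5·F: 5/9·F - 17.7778 = 2.5·F.
(-35/18)·F = 17.7778  ⇒  F = -9.14.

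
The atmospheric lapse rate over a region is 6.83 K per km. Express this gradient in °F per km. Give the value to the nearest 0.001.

12.294 °F/km

Since only a temperature interval is involved, the additive offset between the scales drops out.
A change of 1 K is a change of 1.8°F, so 6.83 × 1.8 = 12.294.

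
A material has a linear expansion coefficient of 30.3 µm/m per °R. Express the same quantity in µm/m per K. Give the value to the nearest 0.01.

54.54 µm/m per K

Since only a temperature interval is involved, the additive offset between the scales drops out.
A change of 1 K is a change of 1.8°R, so per K the value is 30.3 × 1.8 = 54.54.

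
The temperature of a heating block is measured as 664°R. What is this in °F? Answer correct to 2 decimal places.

In Celsius: (664 - 491.67) × 5/9 = 95.7389°C.
In Fahrenheit: 95.7389 × 1.8 + 32 = 204.33°F.

204.33°F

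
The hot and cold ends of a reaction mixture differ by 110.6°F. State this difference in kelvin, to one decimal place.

61.4 K

An interval of 1°F corresponds to 5/9 K.
110.6 × 5/9 = 61.4.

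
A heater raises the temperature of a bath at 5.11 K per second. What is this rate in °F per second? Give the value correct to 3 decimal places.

9.198 °F/second

Since only a temperature interval is involved, the additive offset between the scales drops out.
A change of 1 K is a change of 1.8°F, so 5.11 × 1.8 = 9.198.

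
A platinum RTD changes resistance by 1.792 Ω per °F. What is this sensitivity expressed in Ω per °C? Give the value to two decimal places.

3.23 Ω per °C

The quantity depends on a temperature interval, so only the ratio of degree sizes applies; the offset between the scales is irrelevant.
A change of 1°C is a change of 1.8°F, so per °C the value is 1.792 × 1.8 = 3.23.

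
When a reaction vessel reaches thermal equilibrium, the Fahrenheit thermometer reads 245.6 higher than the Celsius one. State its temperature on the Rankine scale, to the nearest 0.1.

Let x be the Celsius reading; then the Fahrenheit reading is 1.8·x + 32.
(1.8·x + 32) - x = 245.6  ⇒  (0.8)·x = 213.6  ⇒  x = 267.0000°C.
In Rankine: 267.0000 × 1.8 + 491.67 = 972.3°R.

972.3°R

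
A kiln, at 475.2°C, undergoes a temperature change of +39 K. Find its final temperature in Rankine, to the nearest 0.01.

1417.23°R

The 39 K change is an interval; Kelvin and Celsius degrees are the same size, so ΔC = +39°C.
Final Celsius temperature: 475.2000 + 39.0000 = 514.2000°C.
In Rankine: 514.2000 × 1.8 + 491.67 = 1417.23°R.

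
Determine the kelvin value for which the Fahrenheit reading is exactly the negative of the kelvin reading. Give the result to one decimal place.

164.2 K

Let K be the kelvin reading. The Fahrenheit reading is F = 1.8·K - 459.67.
Require F = -1·K: 1.8·K - 459.67 = -1·K.
(2.8)·K = 459.67  ⇒  K = 164.2.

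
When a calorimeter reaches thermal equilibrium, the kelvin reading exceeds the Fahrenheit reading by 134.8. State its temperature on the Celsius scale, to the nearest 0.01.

132.94°C

Let x be the Fahrenheit reading; then the kelvin reading is 5/9·x + 255.372.
(5/9·x + 255.372) - x = 134.8  ⇒  (-4/9)·x = -120.572  ⇒  x = 271.2875°F.
In Celsius: (271.2875 - 32) × 5/9 = 132.94°C.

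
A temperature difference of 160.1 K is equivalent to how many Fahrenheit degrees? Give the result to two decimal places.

288.18°F

Only the scale ratio 1.8 matters for a change in temperature.
160.1 × 1.8 = 288.18.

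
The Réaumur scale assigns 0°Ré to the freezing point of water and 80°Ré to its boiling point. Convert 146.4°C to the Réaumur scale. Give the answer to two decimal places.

Linearly onto the Réaumur scale: 0 + (146.4000 / 100) × (80 - 0) = 117.12°Ré.

117.12°Ré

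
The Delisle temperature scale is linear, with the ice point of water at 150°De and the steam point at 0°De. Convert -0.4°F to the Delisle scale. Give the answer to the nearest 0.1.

177.0°De

First in Celsius: (-0.4 - 32) × 5/9 = -18.0000°C.
Linearly onto the Delisle scale: 150 + (-18.0000 / 100) × (0 - 150) = 177.0°De.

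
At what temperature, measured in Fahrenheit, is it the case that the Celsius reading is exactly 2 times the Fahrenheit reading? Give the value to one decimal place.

-12.3°F

Let F be the Fahrenheit reading. The Celsius reading is C = 5/9·F - 17.7778.
Require C = 2·F: 5/9·F - 17.7778 = 2·F.
(-13/9)·F = 17.7778  ⇒  F = -12.3.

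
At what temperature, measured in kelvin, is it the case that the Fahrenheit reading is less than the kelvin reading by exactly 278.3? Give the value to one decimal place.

Let K be the kelvin reading. The Fahrenheit reading is F = 1.8·K - 459.67.
Require F - K = -278.3: (0.8)·K - 459.67 = -278.3.
K = (-278.3 + 459.67) / (0.8) = 226.7.

226.7 K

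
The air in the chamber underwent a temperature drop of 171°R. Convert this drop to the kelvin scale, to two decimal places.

For a temperature interval the offset drops out; only the factor 5/9 applies.
171 × 5/9 = 95.00.

95.00 K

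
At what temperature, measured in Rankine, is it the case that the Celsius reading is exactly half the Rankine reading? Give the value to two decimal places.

4916.70°R

Let R be the Rankine reading. The Celsius reading is C = 5/9·R - 273.15.
Require C = 0.5·R: 5/9·R - 273.15 = 0.5·R.
(1/18)·R = 273.15  ⇒  R = 4916.70.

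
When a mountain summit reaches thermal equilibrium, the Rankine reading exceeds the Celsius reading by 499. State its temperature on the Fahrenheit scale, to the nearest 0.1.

48.5°F

Let x be the Celsius reading; then the Rankine reading is 1.8·x + 491.67.
(1.8·x + 491.67) - x = 499  ⇒  (0.8)·x = 7.33  ⇒  x = 9.1625°C.
In Fahrenheit: 9.1625 × 1.8 + 32 = 48.5°F.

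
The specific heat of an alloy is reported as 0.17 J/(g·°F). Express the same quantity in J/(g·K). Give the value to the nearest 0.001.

The quantity depends on a temperature interval, so only the ratio of degree sizes applies; the offset between the scales is irrelevant.
A change of 1 K is a change of 1.8°F, so per K the value is 0.17 × 1.8 = 0.306.

0.306 J/(g·K)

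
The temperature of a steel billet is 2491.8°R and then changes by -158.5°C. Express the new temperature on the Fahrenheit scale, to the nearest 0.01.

1746.83°F

Initial temperature in Celsius: (2491.8 - 491.67) × 5/9 = 1111.1833°C.
Final Celsius temperature: 1111.1833 - 158.5000 = 952.6833°C.
In Fahrenheit: 952.6833 × 1.8 + 32 = 1746.83°F.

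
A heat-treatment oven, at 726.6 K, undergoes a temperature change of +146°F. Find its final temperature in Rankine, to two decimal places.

1453.88°R

Initial temperature in Celsius: 726.6 - 273.15 = 453.4500°C.
The 146°F change is an interval, so only the factor 5/9 applies: +146 × 5/9 = +81.1111°C.
Final Celsius temperature: 453.4500 + 81.1111 = 534.5611°C.
In Rankine: 534.5611 × 1.8 + 491.67 = 1453.88°R.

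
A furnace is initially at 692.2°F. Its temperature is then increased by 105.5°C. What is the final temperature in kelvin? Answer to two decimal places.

745.43 K

Initial temperature in Celsius: (692.2 - 32) × 5/9 = 366.7778°C.
Final Celsius temperature: 366.7778 + 105.5000 = 472.2778°C.
In kelvin: 472.2778 + 273.15 = 745.43 K.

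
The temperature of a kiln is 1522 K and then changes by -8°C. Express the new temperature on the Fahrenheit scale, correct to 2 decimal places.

Initial temperature in Celsius: 1522 - 273.15 = 1248.8500°C.
Final Celsius temperature: 1248.8500 - 8.0000 = 1240.8500°C.
In Fahrenheit: 1240.8500 × 1.8 + 32 = 2265.53°F.

2265.53°F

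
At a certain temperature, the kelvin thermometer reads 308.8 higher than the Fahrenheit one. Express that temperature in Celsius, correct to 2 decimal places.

Let x be the Fahrenheit reading; then the kelvin reading is 5/9·x + 255.372.
(5/9·x + 255.372) - x = 308.8  ⇒  (-4/9)·x = 53.4278  ⇒  x = -120.2125°F.
In Celsius: (-120.2125 - 32) × 5/9 = -84.56°C.

-84.56°C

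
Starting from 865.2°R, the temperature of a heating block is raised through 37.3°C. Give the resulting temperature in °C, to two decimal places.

244.82°C

Initial temperature in Celsius: (865.2 - 491.67) × 5/9 = 207.5167°C.
Final Celsius temperature: 207.5167 + 37.3000 = 244.8167°C.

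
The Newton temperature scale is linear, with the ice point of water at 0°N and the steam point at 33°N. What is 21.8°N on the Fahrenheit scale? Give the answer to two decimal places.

150.91°F

Linear interpolation between the fixed points: C = (21.8 - 0) × 100 / (33 - 0) = 66.0606°C.
Then 66.0606 × 1.8 + 32 = 150.91°F.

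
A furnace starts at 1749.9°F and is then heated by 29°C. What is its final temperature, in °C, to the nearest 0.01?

Initial temperature in Celsius: (1749.9 - 32) × 5/9 = 954.3889°C.
Final Celsius temperature: 954.3889 + 29.0000 = 983.3889°C.

983.39°C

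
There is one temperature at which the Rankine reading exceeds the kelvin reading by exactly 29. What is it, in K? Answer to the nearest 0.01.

36.25 K

Let K be the kelvin reading. The Rankine reading is R = 1.8·K.
Require R - K = 29: (0.8)·K = 29.
K = (29) / (0.8) = 36.25.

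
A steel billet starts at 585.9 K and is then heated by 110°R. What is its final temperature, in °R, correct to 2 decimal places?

Initial temperature in Celsius: 585.9 - 273.15 = 312.7500°C.
The 110°R change is an interval, so only the factor 5/9 applies: +110 × 5/9 = +61.1111°C.
Final Celsius temperature: 312.7500 + 61.1111 = 373.8611°C.
In Rankine: 373.8611 × 1.8 + 491.67 = 1164.62°R.

1164.62°R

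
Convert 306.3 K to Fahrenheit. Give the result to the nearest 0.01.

91.67°F

In Celsius: 306.3 - 273.15 = 33.1500°C.
In Fahrenheit: 33.1500 × 1.8 + 32 = 91.67°F.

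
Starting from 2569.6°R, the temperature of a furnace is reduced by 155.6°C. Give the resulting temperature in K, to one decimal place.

1272.0 K

Initial temperature in Celsius: (2569.6 - 491.67) × 5/9 = 1154.4056°C.
Final Celsius temperature: 1154.4056 - 155.6000 = 998.8056°C.
In kelvin: 998.8056 + 273.15 = 1272.0 K.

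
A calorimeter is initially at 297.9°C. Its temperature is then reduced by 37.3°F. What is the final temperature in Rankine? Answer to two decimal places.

The 37.3°F change is an interval, so only the factor 5/9 applies: -37.3 × 5/9 = -20.7222°C.
Final Celsius temperature: 297.9000 - 20.7222 = 277.1778°C.
In Rankine: 277.1778 × 1.8 + 491.67 = 990.59°R.

990.59°R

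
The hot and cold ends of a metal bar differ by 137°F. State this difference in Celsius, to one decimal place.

Only the scale ratio 5/9 matters for a change in temperature.
137 × 5/9 = 76.1.

76.1°C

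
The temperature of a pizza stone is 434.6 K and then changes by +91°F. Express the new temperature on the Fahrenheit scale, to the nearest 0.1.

Initial temperature in Celsius: 434.6 - 273.15 = 161.4500°C.
The 91°F change is an interval, so only the factor 5/9 applies: +91 × 5/9 = +50.5556°C.
Final Celsius temperature: 161.4500 + 50.5556 = 212.0056°C.
In Fahrenheit: 212.0056 × 1.8 + 32 = 413.6°F.

413.6°F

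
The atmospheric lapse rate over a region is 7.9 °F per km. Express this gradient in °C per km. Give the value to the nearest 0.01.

The quantity depends on a temperature interval, so only the ratio of degree sizes applies; the offset between the scales is irrelevant.
A change of 1°F is a change of 5/9°C, so 7.9 × 5/9 = 4.39.

4.39 °C/km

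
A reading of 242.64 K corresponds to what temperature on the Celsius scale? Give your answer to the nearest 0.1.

-30.5°C

In Celsius: 242.64 - 273.15 = -30.5100°C.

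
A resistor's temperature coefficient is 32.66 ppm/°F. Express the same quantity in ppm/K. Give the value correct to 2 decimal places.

58.79 ppm/K

Since only a temperature interval is involved, the additive offset between the scales drops out.
A change of 1 K is a change of 1.8°F, so per K the value is 32.66 × 1.8 = 58.79.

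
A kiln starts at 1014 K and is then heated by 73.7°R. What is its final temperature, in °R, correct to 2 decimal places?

1898.90°R

Initial temperature in Celsius: 1014 - 273.15 = 740.8500°C.
The 73.7°R change is an interval, so only the factor 5/9 applies: +73.7 × 5/9 = +40.9444°C.
Final Celsius temperature: 740.8500 + 40.9444 = 781.7944°C.
In Rankine: 781.7944 × 1.8 + 491.67 = 1898.90°R.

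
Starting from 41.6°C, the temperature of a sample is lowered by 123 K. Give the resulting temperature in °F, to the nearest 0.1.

The 123 K change is an interval; Kelvin and Celsius degrees are the same size, so ΔC = -123°C.
Final Celsius temperature: 41.6000 - 123.0000 = -81.4000°C.
In Fahrenheit: -81.4000 × 1.8 + 32 = -114.5°F.

-114.5°F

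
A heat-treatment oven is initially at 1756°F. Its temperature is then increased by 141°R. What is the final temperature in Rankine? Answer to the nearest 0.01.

2356.67°R

Initial temperature in Celsius: (1756 - 32) × 5/9 = 957.7778°C.
The 141°R change is an interval, so only the factor 5/9 applies: +141 × 5/9 = +78.3333°C.
Final Celsius temperature: 957.7778 + 78.3333 = 1036.1111°C.
In Rankine: 1036.1111 × 1.8 + 491.67 = 2356.67°R.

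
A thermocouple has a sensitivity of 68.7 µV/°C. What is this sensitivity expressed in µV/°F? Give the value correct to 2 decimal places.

Since only a temperature interval is involved, the additive offset between the scales drops out.
A change of 1°F is a change of 5/9°C, so per °F the value is 68.7 × 5/9 = 38.17.

38.17 µV/°F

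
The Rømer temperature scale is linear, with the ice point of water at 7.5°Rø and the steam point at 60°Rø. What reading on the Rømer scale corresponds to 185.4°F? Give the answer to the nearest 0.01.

52.24°Rø

First in Celsius: (185.4 - 32) × 5/9 = 85.2222°C.
Linearly onto the Rømer scale: 7.5 + (85.2222 / 100) × (60 - 7.5) = 52.24°Rø.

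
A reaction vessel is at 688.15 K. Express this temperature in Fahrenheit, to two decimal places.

In Celsius: 688.15 - 273.15 = 415.0000°C.
In Fahrenheit: 415.0000 × 1.8 + 32 = 779.00°F.

779.00°F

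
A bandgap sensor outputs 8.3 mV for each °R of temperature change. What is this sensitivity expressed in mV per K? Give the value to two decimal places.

14.94 mV per K

The quantity depends on a temperature interval, so only the ratio of degree sizes applies; the offset between the scales is irrelevant.
A change of 1 K is a change of 1.8°R, so per K the value is 8.3 × 1.8 = 14.94.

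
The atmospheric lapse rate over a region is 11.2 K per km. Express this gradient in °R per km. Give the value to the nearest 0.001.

Since only a temperature interval is involved, the additive offset between the scales drops out.
A change of 1 K is a change of 1.8°R, so 11.2 × 1.8 = 20.160.

20.160 °R/km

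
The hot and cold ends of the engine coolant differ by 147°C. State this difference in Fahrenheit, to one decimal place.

An interval of 1°C corresponds to 1.8°F.
147 × 1.8 = 264.6.

264.6°F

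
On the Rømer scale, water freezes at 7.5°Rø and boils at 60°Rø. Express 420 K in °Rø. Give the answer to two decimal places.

84.60°Rø

First in Celsius: 420 - 273.15 = 146.8500°C.
Linearly onto the Rømer scale: 7.5 + (146.8500 / 100) × (60 - 7.5) = 84.60°Rø.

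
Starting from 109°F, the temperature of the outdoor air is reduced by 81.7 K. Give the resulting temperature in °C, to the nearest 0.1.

-38.9°C

Initial temperature in Celsius: (109 - 32) × 5/9 = 42.7778°C.
The 81.7 K change is an interval; Kelvin and Celsius degrees are the same size, so ΔC = -81.7°C.
Final Celsius temperature: 42.7778 - 81.7000 = -38.9222°C.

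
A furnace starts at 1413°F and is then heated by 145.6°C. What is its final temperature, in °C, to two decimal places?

Initial temperature in Celsius: (1413 - 32) × 5/9 = 767.2222°C.
Final Celsius temperature: 767.2222 + 145.6000 = 912.8222°C.

912.82°C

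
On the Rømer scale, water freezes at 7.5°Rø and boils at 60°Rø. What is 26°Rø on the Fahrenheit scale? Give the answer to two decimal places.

Linear interpolation between the fixed points: C = (26 - 7.5) × 100 / (60 - 7.5) = 35.2381°C.
Then 35.2381 × 1.8 + 32 = 95.43°F.

95.43°F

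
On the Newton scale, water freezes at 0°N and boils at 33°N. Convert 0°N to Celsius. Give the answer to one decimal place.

0.0°C

Linear interpolation between the fixed points: C = (0 - 0) × 100 / (33 - 0) = 0.0000°C.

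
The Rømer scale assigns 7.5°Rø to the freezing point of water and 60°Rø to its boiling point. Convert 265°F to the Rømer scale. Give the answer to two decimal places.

75.46°Rø

First in Celsius: (265 - 32) × 5/9 = 129.4444°C.
Linearly onto the Rømer scale: 7.5 + (129.4444 / 100) × (60 - 7.5) = 75.46°Rø.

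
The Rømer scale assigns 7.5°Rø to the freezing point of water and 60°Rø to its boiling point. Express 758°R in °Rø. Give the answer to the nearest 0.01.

First in Celsius: (758 - 491.67) × 5/9 = 147.9611°C.
Linearly onto the Rømer scale: 7.5 + (147.9611 / 100) × (60 - 7.5) = 85.18°Rø.

85.18°Rø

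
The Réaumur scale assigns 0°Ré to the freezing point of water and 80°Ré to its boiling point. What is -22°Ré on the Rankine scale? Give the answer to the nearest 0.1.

Linear interpolation between the fixed points: C = (-22 - 0) × 100 / (80 - 0) = -27.5000°C.
Then -27.5000 × 1.8 + 491.67 = 442.2°R.

442.2°R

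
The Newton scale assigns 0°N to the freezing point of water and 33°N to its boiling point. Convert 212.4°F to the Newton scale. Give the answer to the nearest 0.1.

First in Celsius: (212.4 - 32) × 5/9 = 100.2222°C.
Linearly onto the Newton scale: 0 + (100.2222 / 100) × (33 - 0) = 33.1°N.

33.1°N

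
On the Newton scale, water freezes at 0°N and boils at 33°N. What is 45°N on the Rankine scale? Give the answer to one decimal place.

737.1°R

Linear interpolation between the fixed points: C = (45 - 0) × 100 / (33 - 0) = 136.3636°C.
Then 136.3636 × 1.8 + 491.67 = 737.1°R.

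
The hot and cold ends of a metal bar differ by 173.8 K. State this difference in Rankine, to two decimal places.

Only the scale ratio 1.8 matters for a change in temperature.
173.8 × 1.8 = 312.84.

312.84°R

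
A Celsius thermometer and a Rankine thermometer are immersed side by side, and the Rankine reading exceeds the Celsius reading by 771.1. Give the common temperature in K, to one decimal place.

Let x be the Celsius reading; then the Rankine reading is 1.8·x + 491.67.
(1.8·x + 491.67) - x = 771.1  ⇒  (0.8)·x = 279.43  ⇒  x = 349.2875°C.
In kelvin: 349.2875 + 273.15 = 622.4 K.

622.4 K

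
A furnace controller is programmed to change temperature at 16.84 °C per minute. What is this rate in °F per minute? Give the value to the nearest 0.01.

30.31 °F/minute

The quantity depends on a temperature interval, so only the ratio of degree sizes applies; the offset between the scales is irrelevant.
A change of 1°C is a change of 1.8°F, so 16.84 × 1.8 = 30.31.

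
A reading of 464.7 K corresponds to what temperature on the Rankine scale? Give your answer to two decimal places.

In Celsius: 464.7 - 273.15 = 191.5500°C.
In Rankine: 191.5500 × 1.8 + 491.67 = 836.46°R.

836.46°R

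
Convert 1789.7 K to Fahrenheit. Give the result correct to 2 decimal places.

In Celsius: 1789.7 - 273.15 = 1516.5500°C.
In Fahrenheit: 1516.5500 × 1.8 + 32 = 2761.79°F.

2761.79°F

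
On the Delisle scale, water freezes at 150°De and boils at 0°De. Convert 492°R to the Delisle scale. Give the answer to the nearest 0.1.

First in Celsius: (492 - 491.67) × 5/9 = 0.1833°C.
Linearly onto the Delisle scale: 150 + (0.1833 / 100) × (0 - 150) = 149.7°De.

149.7°De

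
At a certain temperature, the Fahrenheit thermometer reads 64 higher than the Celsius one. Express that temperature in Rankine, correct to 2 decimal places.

Let x be the Celsius reading; then the Fahrenheit reading is 1.8·x + 32.
(1.8·x + 32) - x = 64  ⇒  (0.8)·x = 32  ⇒  x = 40.0000°C.
In Rankine: 40.0000 × 1.8 + 491.67 = 563.67°R.

563.67°R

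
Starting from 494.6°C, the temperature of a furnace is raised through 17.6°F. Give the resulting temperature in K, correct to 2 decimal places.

777.53 K

The 17.6°F change is an interval, so only the factor 5/9 applies: +17.6 × 5/9 = +9.7778°C.
Final Celsius temperature: 494.6000 + 9.7778 = 504.3778°C.
In kelvin: 504.3778 + 273.15 = 777.53 K.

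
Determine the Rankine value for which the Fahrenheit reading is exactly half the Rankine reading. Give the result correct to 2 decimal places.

Let R be the Rankine reading. The Fahrenheit reading is F = 1·R - 459.67.
Require F = 0.5·R: 1·R - 459.67 = 0.5·R.
(0.5)·R = 459.67  ⇒  R = 919.34.

919.34°R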